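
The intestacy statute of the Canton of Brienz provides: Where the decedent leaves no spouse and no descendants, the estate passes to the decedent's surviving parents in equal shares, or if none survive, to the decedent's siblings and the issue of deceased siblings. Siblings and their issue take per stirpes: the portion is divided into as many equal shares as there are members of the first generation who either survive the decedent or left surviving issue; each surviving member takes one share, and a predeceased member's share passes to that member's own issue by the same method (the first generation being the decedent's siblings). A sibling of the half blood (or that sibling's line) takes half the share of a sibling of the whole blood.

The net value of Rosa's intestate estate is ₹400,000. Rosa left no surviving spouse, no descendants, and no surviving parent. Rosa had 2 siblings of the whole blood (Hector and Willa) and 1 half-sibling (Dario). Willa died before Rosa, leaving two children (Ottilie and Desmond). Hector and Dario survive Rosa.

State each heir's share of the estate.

The entire ₹400,000 passes to the siblings and their issue.
Counting each half-blood sibling's line as half a unit, there are 5/2 units in ₹400,000, so one unit is ₹160,000. Whole-blood lines (Hector and Willa) take ₹160,000 each; half-blood lines (Dario) take ₹80,000 each.
Willa's share (₹160,000) is divided into 2 shares of ₹80,000: Ottilie and Desmond each take ₹80,000.

Hector: ₹160,000; Dario: ₹80,000; Ottilie: ₹80,000; Desmond: ₹80,000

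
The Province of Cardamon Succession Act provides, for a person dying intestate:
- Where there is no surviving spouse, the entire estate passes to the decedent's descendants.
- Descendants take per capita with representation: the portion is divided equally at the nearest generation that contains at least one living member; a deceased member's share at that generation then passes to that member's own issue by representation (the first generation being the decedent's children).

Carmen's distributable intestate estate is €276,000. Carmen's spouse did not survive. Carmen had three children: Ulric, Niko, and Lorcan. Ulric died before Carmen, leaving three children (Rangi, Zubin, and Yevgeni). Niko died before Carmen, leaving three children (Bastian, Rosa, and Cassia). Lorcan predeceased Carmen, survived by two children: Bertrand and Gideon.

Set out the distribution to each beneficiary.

The entire €276,000 passes to the descendants.
No child survives, so the initial division is made at the grandchildren's generation.
That amount (€276,000) is divided into 8 shares of €34,500: Rangi, Zubin, Yevgeni, Bastian, Rosa, Cassia, Bertrand, and Gideon each take €34,500.

Rangi: €34,500; Zubin: €34,500; Yevgeni: €34,500; Bastian: €34,500; Rosa: €34,500; Cassia: €34,500; Bertrand: €34,500; Gideon: €34,500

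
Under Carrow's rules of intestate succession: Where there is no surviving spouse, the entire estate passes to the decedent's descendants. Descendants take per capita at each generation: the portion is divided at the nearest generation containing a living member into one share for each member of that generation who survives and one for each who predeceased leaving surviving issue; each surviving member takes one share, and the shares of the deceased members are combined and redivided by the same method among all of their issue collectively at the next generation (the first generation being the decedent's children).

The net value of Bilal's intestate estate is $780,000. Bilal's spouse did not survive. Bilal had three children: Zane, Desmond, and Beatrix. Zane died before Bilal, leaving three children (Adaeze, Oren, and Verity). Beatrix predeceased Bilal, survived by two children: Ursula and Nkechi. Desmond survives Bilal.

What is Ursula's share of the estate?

Ursula receives $104,000.

The entire $780,000 passes to the descendants.
That amount ($780,000) is divided at the children's generation into 3 shares of $260,000. Desmond takes $260,000. The 2 shares of the deceased (Zane and Beatrix) are combined into a pool of $520,000.
That pool ($520,000) is divided at the grandchildren's generation equally among Adaeze, Oren, Verity, Ursula, and Nkechi: $104,000 each.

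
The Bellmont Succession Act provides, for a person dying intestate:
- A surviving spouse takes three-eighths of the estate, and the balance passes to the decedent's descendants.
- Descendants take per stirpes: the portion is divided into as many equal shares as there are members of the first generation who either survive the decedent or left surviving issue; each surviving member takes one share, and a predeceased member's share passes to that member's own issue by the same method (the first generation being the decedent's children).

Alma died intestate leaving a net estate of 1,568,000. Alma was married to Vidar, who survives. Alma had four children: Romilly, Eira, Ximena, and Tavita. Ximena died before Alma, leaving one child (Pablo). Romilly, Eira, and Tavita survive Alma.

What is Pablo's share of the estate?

Pablo receives 245,000.

Vidar takes three-eighths of 1,568,000 = 588,000. The remaining 980,000 passes to the descendants.
The descendants' portion (980,000) is divided into 4 shares of 245,000: Romilly, Eira, and Tavita each take 245,000; Ximena's 245,000 share passes to Ximena's issue.
Ximena's share (245,000) passes entirely to Pablo.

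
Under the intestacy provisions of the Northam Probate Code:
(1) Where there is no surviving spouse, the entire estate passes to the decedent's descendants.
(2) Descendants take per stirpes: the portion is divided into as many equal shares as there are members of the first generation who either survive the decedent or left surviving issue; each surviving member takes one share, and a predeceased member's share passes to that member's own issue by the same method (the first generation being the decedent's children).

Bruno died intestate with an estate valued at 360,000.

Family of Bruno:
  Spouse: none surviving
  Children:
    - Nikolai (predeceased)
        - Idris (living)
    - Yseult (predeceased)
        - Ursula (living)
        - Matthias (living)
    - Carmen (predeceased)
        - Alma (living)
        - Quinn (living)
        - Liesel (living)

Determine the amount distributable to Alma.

Alma receives 40,000.

The entire 360,000 passes to the descendants.
That amount (360,000) is divided into 3 shares of 120,000: Nikolai's 120,000 share passes to Nikolai's issue; Yseult's 120,000 share passes to Yseult's issue; Carmen's 120,000 share passes to Carmen's issue.
Nikolai's share (120,000) passes entirely to Idris.
Yseult's share (120,000) is divided into 2 shares of 60,000: Ursula and Matthias each take 60,000.
Carmen's share (120,000) is divided into 3 shares of 40,000: Alma, Quinn, and Liesel each take 40,000.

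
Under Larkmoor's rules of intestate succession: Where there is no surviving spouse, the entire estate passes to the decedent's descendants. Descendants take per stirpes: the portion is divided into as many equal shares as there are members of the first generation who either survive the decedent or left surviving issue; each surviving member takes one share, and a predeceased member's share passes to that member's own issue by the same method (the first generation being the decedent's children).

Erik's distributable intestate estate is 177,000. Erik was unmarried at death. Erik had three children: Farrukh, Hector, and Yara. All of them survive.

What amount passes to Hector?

The entire 177,000 passes to the descendants.
That amount (177,000) is divided into 3 shares of 59,000: Farrukh, Hector, and Yara each take 59,000.

Hector receives 59,000.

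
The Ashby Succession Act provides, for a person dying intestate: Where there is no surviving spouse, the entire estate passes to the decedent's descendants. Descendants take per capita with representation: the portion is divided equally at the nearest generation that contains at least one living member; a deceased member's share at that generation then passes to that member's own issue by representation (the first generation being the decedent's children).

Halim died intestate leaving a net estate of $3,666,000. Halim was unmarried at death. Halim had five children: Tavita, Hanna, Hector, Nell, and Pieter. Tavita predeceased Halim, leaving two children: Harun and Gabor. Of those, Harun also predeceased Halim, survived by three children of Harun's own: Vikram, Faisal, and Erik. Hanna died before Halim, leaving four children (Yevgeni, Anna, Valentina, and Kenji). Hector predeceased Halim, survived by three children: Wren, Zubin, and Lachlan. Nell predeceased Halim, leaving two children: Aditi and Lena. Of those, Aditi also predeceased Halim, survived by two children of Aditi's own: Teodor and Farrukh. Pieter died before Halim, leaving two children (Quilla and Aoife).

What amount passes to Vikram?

Vikram receives $94,000.

The entire $3,666,000 passes to the descendants.
No child survives, so the initial division is made at the grandchildren's generation.
That amount ($3,666,000) is divided into 13 shares of $282,000: Gabor, Yevgeni, Anna, Valentina, Kenji, Wren, Zubin, Lachlan, Lena, Quilla, and Aoife each take $282,000; Harun's $282,000 share passes to Harun's issue; Aditi's $282,000 share passes to Aditi's issue.
Harun's share ($282,000) is divided into 3 shares of $94,000: Vikram, Faisal, and Erik each take $94,000.
Aditi's share ($282,000) is divided into 2 shares of $141,000: Teodor and Farrukh each take $141,000.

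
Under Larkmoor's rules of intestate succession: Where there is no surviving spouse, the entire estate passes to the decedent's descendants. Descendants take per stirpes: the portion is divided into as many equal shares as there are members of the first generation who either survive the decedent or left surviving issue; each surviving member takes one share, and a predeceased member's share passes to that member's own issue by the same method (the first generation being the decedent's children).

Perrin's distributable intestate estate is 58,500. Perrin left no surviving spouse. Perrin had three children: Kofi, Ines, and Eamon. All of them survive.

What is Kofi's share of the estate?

Kofi receives 19,500.

The entire 58,500 passes to the descendants.
That amount (58,500) is divided into 3 shares of 19,500: Kofi, Ines, and Eamon each take 19,500.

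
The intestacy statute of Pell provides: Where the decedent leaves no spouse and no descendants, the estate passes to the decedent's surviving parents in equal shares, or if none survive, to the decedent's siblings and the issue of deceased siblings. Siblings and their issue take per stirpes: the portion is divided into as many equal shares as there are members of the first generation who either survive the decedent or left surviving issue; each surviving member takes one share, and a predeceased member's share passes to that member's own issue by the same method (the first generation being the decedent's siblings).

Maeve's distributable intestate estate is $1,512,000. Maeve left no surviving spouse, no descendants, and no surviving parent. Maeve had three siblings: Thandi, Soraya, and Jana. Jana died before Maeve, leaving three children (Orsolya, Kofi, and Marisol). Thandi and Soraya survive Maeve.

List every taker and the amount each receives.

Thandi: $504,000; Soraya: $504,000; Orsolya: $168,000; Kofi: $168,000; Marisol: $168,000

The entire $1,512,000 passes to the siblings and their issue.
That amount ($1,512,000) is divided into 3 shares of $504,000: Thandi and Soraya each take $504,000; Jana's $504,000 share passes to Jana's issue.
Jana's share ($504,000) is divided into 3 shares of $168,000: Orsolya, Kofi, and Marisol each take $168,000.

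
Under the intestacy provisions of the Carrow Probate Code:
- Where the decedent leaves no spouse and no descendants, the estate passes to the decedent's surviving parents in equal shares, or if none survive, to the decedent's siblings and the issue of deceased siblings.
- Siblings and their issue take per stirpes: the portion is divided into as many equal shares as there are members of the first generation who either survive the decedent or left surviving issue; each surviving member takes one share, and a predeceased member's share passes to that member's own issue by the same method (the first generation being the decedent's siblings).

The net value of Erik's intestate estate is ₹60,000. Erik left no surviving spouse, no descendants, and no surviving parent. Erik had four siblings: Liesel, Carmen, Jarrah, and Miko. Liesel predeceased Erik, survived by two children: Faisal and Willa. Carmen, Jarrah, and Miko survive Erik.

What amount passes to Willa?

The entire ₹60,000 passes to the siblings and their issue.
That amount (₹60,000) is divided into 4 shares of ₹15,000: Carmen, Jarrah, and Miko each take ₹15,000; Liesel's ₹15,000 share passes to Liesel's issue.
Liesel's share (₹15,000) is divided into 2 shares of ₹7,500: Faisal and Willa each take ₹7,500.

Willa receives ₹7,500.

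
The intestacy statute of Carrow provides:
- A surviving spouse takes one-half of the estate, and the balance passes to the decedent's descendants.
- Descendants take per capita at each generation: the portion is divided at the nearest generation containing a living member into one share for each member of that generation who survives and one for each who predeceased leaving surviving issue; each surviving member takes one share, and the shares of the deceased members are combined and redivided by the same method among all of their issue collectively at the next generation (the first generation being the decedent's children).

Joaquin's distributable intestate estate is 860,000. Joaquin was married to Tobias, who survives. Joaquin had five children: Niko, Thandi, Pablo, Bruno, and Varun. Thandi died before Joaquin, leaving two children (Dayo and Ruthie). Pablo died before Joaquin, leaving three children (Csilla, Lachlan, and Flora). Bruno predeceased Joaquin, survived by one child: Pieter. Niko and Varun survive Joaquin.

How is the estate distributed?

Tobias takes one-half of 860,000 = 430,000. The remaining 430,000 passes to the descendants.
The descendants' portion (430,000) is divided at the children's generation into 5 shares of 86,000. Niko and Varun each take 86,000. The 3 shares of the deceased (Thandi, Pablo, and Bruno) are combined into a pool of 258,000.
That pool (258,000) is divided at the grandchildren's generation equally among Dayo, Ruthie, Csilla, Lachlan, Flora, and Pieter: 43,000 each.

Tobias: 430,000; Niko: 86,000; Dayo: 43,000; Ruthie: 43,000; Csilla: 43,000; Lachlan: 43,000; Flora: 43,000; Pieter: 43,000; Varun: 86,000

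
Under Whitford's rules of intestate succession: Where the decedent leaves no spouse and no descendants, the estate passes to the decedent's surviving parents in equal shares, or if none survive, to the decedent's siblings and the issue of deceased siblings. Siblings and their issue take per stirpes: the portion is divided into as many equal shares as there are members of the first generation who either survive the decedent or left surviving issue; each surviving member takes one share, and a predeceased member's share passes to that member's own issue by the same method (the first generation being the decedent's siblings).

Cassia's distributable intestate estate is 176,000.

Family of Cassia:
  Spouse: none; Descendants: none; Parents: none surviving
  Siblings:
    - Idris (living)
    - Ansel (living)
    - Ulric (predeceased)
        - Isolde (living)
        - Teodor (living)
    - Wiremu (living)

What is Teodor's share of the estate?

Teodor receives 22,000.

The entire 176,000 passes to the siblings and their issue.
That amount (176,000) is divided into 4 shares of 44,000: Idris, Ansel, and Wiremu each take 44,000; Ulric's 44,000 share passes to Ulric's issue.
Ulric's share (44,000) is divided into 2 shares of 22,000: Isolde and Teodor each take 22,000.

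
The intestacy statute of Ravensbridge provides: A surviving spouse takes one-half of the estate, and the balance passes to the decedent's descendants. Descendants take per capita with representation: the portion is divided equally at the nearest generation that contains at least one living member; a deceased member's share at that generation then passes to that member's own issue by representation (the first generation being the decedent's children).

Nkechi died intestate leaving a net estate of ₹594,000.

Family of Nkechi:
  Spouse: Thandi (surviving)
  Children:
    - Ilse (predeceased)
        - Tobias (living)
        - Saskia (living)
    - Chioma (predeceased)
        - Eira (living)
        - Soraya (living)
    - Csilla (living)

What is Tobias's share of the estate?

Tobias receives ₹49,500.

Thandi takes one-half of ₹594,000 = ₹297,000. The remaining ₹297,000 passes to the descendants.
The descendants' portion (₹297,000) is divided into 3 shares of ₹99,000: Csilla takes ₹99,000; Ilse's ₹99,000 share passes to Ilse's issue; Chioma's ₹99,000 share passes to Chioma's issue.
Ilse's share (₹99,000) is divided into 2 shares of ₹49,500: Tobias and Saskia each take ₹49,500.
Chioma's share (₹99,000) is divided into 2 shares of ₹49,500: Eira and Soraya each take ₹49,500.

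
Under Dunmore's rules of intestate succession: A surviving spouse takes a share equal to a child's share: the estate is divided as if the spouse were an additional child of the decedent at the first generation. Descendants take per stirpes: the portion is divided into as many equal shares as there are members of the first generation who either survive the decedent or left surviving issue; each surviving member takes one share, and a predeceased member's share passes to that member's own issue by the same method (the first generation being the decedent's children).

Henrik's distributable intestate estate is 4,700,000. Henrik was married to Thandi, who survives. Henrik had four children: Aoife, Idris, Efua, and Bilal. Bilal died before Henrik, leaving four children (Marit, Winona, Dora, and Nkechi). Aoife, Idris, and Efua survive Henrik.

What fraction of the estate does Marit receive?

Marit receives 1/20 of the estate.

The spouse counts as an additional share at the children's level, so there are 5 primary shares of 940,000. Thandi takes one such share (940,000).
The children's combined portion (3,760,000) is divided into 4 shares of 940,000: Aoife, Idris, and Efua each take 940,000; Bilal's 940,000 share passes to Bilal's issue.
Bilal's share (940,000) is divided into 4 shares of 235,000: Marit, Winona, Dora, and Nkechi each take 235,000.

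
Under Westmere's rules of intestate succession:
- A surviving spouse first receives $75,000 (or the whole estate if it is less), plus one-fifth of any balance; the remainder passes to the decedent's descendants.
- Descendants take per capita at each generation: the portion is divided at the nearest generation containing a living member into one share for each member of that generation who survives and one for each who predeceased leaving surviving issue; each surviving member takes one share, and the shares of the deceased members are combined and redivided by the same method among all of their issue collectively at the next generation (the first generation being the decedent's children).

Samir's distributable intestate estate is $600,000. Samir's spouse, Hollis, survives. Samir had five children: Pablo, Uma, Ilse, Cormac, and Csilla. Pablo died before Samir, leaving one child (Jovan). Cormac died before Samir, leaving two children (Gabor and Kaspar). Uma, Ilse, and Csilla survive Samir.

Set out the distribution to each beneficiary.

Hollis first takes $75,000, leaving a balance of $525,000. Hollis then takes one-fifth of the balance ($105,000), for a total of $180,000. The remaining $420,000 passes to the descendants.
The descendants' portion ($420,000) is divided at the children's generation into 5 shares of $84,000. Uma, Ilse, and Csilla each take $84,000. The 2 shares of the deceased (Pablo and Cormac) are combined into a pool of $168,000.
That pool ($168,000) is divided at the grandchildren's generation equally among Jovan, Gabor, and Kaspar: $56,000 each.

Hollis: $180,000; Jovan: $56,000; Uma: $84,000; Ilse: $84,000; Gabor: $56,000; Kaspar: $56,000; Csilla: $84,000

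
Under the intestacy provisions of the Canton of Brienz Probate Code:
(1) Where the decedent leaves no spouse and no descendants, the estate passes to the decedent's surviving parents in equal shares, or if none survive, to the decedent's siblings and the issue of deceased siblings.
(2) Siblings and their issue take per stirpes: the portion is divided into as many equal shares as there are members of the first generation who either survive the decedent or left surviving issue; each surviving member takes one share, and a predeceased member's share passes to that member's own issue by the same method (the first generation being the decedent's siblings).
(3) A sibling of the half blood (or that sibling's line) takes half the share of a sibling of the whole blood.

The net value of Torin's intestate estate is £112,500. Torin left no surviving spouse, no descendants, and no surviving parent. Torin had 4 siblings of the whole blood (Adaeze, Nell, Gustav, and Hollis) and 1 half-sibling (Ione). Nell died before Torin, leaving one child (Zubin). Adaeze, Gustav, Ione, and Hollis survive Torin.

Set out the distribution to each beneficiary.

The entire £112,500 passes to the siblings and their issue.
Counting each half-blood sibling's line as half a unit, there are 9/2 units in £112,500, so one unit is £25,000. Whole-blood lines (Adaeze, Nell, Gustav, and Hollis) take £25,000 each; half-blood lines (Ione) take £12,500 each.
Nell's share (£25,000) passes entirely to Zubin.

Adaeze: £25,000; Zubin: £25,000; Gustav: £25,000; Ione: £12,500; Hollis: £25,000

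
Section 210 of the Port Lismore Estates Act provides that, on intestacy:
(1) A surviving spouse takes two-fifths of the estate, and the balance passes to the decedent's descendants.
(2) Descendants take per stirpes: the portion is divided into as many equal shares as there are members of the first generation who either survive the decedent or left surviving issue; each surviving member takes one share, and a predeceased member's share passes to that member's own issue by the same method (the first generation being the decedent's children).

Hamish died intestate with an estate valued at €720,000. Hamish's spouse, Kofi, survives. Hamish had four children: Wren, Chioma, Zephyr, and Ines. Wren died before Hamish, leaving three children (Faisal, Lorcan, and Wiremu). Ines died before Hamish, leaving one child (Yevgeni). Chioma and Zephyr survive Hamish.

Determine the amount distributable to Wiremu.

Kofi takes two-fifths of €720,000 = €288,000. The remaining €432,000 passes to the descendants.
The descendants' portion (€432,000) is divided into 4 shares of €108,000: Chioma and Zephyr each take €108,000; Wren's €108,000 share passes to Wren's issue; Ines's €108,000 share passes to Ines's issue.
Wren's share (€108,000) is divided into 3 shares of €36,000: Faisal, Lorcan, and Wiremu each take €36,000.
Ines's share (€108,000) passes entirely to Yevgeni.

Wiremu receives €36,000.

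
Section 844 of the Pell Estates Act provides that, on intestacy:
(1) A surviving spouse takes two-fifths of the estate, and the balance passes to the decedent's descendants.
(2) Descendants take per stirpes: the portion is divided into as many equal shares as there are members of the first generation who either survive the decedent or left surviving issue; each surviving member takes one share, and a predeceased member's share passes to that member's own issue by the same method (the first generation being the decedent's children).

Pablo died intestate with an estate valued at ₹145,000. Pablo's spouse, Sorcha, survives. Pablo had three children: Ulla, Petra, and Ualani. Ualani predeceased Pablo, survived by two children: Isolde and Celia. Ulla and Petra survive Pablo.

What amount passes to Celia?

Celia receives ₹14,500.

Sorcha takes two-fifths of ₹145,000 = ₹58,000. The remaining ₹87,000 passes to the descendants.
The descendants' portion (₹87,000) is divided into 3 shares of ₹29,000: Ulla and Petra each take ₹29,000; Ualani's ₹29,000 share passes to Ualani's issue.
Ualani's share (₹29,000) is divided into 2 shares of ₹14,500: Isolde and Celia each take ₹14,500.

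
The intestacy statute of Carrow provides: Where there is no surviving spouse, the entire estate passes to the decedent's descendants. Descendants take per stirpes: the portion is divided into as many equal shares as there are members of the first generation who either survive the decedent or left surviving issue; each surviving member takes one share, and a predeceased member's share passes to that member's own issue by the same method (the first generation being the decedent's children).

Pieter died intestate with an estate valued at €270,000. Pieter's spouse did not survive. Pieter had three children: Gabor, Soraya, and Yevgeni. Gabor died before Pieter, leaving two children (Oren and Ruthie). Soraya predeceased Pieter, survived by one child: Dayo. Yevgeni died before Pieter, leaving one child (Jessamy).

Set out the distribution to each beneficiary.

The entire €270,000 passes to the descendants.
That amount (€270,000) is divided into 3 shares of €90,000: Gabor's €90,000 share passes to Gabor's issue; Soraya's €90,000 share passes to Soraya's issue; Yevgeni's €90,000 share passes to Yevgeni's issue.
Gabor's share (€90,000) is divided into 2 shares of €45,000: Oren and Ruthie each take €45,000.
Soraya's share (€90,000) passes entirely to Dayo.
Yevgeni's share (€90,000) passes entirely to Jessamy.

Oren: €45,000; Ruthie: €45,000; Dayo: €90,000; Jessamy: €90,000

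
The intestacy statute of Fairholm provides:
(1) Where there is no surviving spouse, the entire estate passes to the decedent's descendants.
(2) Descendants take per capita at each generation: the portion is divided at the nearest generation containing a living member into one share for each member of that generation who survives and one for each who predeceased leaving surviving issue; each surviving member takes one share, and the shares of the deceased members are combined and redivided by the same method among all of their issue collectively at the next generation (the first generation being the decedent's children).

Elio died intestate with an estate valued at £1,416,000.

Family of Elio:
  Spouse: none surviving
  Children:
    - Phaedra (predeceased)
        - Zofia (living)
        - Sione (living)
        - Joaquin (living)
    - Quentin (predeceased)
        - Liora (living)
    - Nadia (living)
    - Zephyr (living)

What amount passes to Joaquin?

The entire £1,416,000 passes to the descendants.
That amount (£1,416,000) is divided at the children's generation into 4 shares of £354,000. Nadia and Zephyr each take £354,000. The 2 shares of the deceased (Phaedra and Quentin) are combined into a pool of £708,000.
That pool (£708,000) is divided at the grandchildren's generation equally among Zofia, Sione, Joaquin, and Liora: £177,000 each.

Joaquin receives £177,000.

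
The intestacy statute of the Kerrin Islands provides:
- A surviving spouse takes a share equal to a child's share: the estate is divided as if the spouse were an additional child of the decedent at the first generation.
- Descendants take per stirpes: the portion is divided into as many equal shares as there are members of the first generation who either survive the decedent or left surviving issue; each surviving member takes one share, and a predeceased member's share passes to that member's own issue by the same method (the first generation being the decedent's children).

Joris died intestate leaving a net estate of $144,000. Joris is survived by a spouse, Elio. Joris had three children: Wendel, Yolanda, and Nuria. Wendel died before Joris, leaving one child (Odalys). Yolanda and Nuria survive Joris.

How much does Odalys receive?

The spouse counts as an additional share at the children's level, so there are 4 primary shares of $36,000. Elio takes one such share ($36,000).
The children's combined portion ($108,000) is divided into 3 shares of $36,000: Yolanda and Nuria each take $36,000; Wendel's $36,000 share passes to Wendel's issue.
Wendel's share ($36,000) passes entirely to Odalys.

Odalys receives $36,000.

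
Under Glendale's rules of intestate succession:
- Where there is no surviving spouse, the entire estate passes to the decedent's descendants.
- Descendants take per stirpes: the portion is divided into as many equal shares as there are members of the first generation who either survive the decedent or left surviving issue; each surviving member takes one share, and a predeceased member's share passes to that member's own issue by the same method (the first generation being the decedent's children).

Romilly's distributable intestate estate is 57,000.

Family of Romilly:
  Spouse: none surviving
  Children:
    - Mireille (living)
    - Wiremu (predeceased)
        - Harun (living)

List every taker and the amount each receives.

Mireille: 28,500; Harun: 28,500

The entire 57,000 passes to the descendants.
That amount (57,000) is divided into 2 shares of 28,500: Mireille takes 28,500; Wiremu's 28,500 share passes to Wiremu's issue.
Wiremu's share (28,500) passes entirely to Harun.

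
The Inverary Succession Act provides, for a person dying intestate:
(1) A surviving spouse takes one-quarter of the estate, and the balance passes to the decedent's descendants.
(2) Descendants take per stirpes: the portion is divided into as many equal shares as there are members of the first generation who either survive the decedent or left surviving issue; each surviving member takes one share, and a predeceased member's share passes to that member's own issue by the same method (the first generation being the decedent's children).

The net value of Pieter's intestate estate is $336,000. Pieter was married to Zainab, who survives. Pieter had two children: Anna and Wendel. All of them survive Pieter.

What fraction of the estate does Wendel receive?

Zainab takes one-quarter of $336,000 = $84,000. The remaining $252,000 passes to the descendants.
The descendants' portion ($252,000) is divided into 2 shares of $126,000: Anna and Wendel each take $126,000.

Wendel receives 3/8 of the estate.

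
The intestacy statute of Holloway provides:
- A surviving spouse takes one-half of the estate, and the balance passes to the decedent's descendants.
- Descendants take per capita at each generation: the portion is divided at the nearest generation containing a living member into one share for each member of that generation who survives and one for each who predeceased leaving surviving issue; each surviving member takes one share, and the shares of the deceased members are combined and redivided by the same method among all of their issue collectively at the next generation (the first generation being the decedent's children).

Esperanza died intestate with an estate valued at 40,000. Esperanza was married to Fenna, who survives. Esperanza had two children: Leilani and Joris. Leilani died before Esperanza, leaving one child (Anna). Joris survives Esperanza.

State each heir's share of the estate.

Fenna takes one-half of 40,000 = 20,000. The remaining 20,000 passes to the descendants.
The descendants' portion (20,000) is divided at the children's generation into 2 shares of 10,000. Joris takes 10,000. The remaining share for the deceased Leilani (10,000) is carried to the next generation.
That pool (10,000) passes entirely to Anna, the sole taker at the grandchildren's generation.

Fenna: 20,000; Anna: 10,000; Joris: 10,000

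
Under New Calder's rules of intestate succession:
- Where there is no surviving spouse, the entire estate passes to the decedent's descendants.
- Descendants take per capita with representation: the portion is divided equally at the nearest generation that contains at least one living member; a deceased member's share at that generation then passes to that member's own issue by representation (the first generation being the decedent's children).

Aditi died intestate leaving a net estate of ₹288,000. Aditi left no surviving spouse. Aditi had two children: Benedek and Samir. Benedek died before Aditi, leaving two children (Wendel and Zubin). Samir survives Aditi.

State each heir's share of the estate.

The entire ₹288,000 passes to the descendants.
That amount (₹288,000) is divided into 2 shares of ₹144,000: Samir takes ₹144,000; Benedek's ₹144,000 share passes to Benedek's issue.
Benedek's share (₹144,000) is divided into 2 shares of ₹72,000: Wendel and Zubin each take ₹72,000.

Wendel: ₹72,000; Zubin: ₹72,000; Samir: ₹144,000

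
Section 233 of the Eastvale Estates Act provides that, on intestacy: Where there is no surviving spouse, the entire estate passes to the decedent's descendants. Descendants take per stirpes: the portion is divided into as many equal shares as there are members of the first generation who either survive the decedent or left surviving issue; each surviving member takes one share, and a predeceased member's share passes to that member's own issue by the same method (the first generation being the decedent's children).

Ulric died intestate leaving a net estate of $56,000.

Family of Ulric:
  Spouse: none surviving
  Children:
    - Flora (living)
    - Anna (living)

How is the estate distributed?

Flora: $28,000; Anna: $28,000

The entire $56,000 passes to the descendants.
That amount ($56,000) is divided into 2 shares of $28,000: Flora and Anna each take $28,000.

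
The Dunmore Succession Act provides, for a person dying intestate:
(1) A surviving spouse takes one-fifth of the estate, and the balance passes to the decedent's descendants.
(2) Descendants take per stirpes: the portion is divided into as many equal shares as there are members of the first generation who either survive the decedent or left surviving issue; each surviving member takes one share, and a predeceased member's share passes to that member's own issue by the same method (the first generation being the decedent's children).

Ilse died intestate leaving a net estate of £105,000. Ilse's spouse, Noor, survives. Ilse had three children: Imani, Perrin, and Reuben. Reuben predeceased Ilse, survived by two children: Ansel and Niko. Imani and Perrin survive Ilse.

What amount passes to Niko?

Noor takes one-fifth of £105,000 = £21,000. The remaining £84,000 passes to the descendants.
The descendants' portion (£84,000) is divided into 3 shares of £28,000: Imani and Perrin each take £28,000; Reuben's £28,000 share passes to Reuben's issue.
Reuben's share (£28,000) is divided into 2 shares of £14,000: Ansel and Niko each take £14,000.

Niko receives £14,000.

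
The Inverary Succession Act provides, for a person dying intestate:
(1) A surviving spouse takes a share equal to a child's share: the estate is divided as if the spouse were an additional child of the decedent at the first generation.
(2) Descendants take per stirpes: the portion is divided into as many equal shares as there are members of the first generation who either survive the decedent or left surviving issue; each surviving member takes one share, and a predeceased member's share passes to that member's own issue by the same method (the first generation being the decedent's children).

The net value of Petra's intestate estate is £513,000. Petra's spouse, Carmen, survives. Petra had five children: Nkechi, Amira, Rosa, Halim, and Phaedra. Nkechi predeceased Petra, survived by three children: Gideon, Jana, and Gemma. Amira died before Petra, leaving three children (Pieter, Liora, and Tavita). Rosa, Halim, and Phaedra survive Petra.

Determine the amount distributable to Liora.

Liora receives £28,500.

The spouse counts as an additional share at the children's level, so there are 6 primary shares of £85,500. Carmen takes one such share (£85,500).
The children's combined portion (£427,500) is divided into 5 shares of £85,500: Rosa, Halim, and Phaedra each take £85,500; Nkechi's £85,500 share passes to Nkechi's issue; Amira's £85,500 share passes to Amira's issue.
Nkechi's share (£85,500) is divided into 3 shares of £28,500: Gideon, Jana, and Gemma each take £28,500.
Amira's share (£85,500) is divided into 3 shares of £28,500: Pieter, Liora, and Tavita each take £28,500.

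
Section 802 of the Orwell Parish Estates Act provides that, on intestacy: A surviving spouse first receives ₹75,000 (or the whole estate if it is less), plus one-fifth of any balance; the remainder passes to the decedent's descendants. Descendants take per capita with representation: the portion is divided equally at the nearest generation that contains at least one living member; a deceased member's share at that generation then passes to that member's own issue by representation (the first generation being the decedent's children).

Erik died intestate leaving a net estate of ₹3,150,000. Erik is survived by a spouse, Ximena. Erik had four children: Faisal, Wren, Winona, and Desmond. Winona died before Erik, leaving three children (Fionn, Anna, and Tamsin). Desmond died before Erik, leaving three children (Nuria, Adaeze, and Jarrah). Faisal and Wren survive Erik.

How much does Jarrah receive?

Jarrah receives ₹205,000.

Ximena first takes ₹75,000, leaving a balance of ₹3,075,000. Ximena then takes one-fifth of the balance (₹615,000), for a total of ₹690,000. The remaining ₹2,460,000 passes to the descendants.
The descendants' portion (₹2,460,000) is divided into 4 shares of ₹615,000: Faisal and Wren each take ₹615,000; Winona's ₹615,000 share passes to Winona's issue; Desmond's ₹615,000 share passes to Desmond's issue.
Winona's share (₹615,000) is divided into 3 shares of ₹205,000: Fionn, Anna, and Tamsin each take ₹205,000.
Desmond's share (₹615,000) is divided into 3 shares of ₹205,000: Nuria, Adaeze, and Jarrah each take ₹205,000.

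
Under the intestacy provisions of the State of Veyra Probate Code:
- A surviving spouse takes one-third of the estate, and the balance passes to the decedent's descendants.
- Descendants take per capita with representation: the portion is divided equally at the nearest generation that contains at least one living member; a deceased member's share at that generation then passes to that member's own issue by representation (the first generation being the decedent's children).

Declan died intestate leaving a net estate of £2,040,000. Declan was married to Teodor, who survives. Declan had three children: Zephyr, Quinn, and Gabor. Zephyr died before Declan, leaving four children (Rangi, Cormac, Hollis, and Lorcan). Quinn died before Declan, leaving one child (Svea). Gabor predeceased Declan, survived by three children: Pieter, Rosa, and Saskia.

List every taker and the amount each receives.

Teodor takes one-third of £2,040,000 = £680,000. The remaining £1,360,000 passes to the descendants.
No child survives, so the initial division is made at the grandchildren's generation.
The descendants' portion (£1,360,000) is divided into 8 shares of £170,000: Rangi, Cormac, Hollis, Lorcan, Svea, Pieter, Rosa, and Saskia each take £170,000.

Teodor: £680,000; Rangi: £170,000; Cormac: £170,000; Hollis: £170,000; Lorcan: £170,000; Svea: £170,000; Pieter: £170,000; Rosa: £170,000; Saskia: £170,000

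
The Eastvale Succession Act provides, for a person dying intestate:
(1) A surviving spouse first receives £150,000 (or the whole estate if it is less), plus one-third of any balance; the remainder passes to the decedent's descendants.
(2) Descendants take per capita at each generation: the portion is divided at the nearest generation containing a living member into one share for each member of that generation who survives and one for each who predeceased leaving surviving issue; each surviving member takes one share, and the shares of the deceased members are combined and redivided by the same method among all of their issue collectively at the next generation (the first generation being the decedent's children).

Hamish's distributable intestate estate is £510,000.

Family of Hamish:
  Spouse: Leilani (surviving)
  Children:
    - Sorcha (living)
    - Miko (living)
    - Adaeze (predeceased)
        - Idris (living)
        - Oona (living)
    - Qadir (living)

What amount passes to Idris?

Leilani first takes £150,000, leaving a balance of £360,000. Leilani then takes one-third of the balance (£120,000), for a total of £270,000. The remaining £240,000 passes to the descendants.
The descendants' portion (£240,000) is divided at the children's generation into 4 shares of £60,000. Sorcha, Miko, and Qadir each take £60,000. The remaining share for the deceased Adaeze (£60,000) is carried to the next generation.
That pool (£60,000) is divided at the grandchildren's generation equally among Idris and Oona: £30,000 each.

Idris receives £30,000.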